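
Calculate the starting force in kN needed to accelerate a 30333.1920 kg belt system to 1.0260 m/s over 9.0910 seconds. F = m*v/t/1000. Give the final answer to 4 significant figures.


F = 30333.1920 * 1.0260 / 9.0910 / 1000
F = 3.423 kN


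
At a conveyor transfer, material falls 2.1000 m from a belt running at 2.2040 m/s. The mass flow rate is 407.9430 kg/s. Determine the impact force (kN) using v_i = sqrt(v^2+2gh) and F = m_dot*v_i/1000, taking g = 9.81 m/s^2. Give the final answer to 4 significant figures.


v_i = sqrt(2.2040^2 + 2*9.81*2.1000) = 6.78672 m/s
F = 407.9430 * 6.78672 / 1000
F = 2.769 kN


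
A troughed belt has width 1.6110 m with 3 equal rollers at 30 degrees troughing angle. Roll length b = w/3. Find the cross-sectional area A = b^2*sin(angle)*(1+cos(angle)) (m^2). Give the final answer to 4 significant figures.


b = 1.6110/3 = 0.537 m
A = 0.537^2 * sin(30 deg) * (1 + cos(30 deg))
A = 0.2691 m^2


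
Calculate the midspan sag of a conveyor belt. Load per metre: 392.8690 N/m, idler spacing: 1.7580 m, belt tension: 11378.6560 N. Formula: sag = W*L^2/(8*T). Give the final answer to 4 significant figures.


sag = 392.8690 * 1.7580^2 / (8 * 11378.6560)
sag = 0.01334 m


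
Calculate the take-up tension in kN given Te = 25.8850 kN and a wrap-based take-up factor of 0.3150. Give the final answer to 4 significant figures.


T_tu = 25.8850 * 0.3150
T_tu = 8.154 kN


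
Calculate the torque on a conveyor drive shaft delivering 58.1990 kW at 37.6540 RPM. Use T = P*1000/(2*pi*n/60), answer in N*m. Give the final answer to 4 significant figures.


omega = 2*pi*37.6540/60 = 3.94312 rad/s
T = 58.1990*1000 / 3.94312
T = 14760 N*m


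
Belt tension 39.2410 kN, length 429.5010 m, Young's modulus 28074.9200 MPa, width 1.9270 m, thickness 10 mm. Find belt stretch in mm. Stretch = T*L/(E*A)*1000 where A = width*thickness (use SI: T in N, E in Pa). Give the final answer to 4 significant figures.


A = 1.9270 * 0.01 = 0.01927 m^2
Stretch = 39.2410*1000 * 429.5010 / (28074.9200e6 * 0.01927) * 1000
Stretch = 31.15 mm


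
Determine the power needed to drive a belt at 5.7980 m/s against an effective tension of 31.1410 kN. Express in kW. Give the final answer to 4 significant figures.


P = Te * v = 31.1410 * 5.7980
P = 180.6 kW


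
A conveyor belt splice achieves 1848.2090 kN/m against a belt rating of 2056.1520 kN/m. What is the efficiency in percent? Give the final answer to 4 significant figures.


Eff = 1848.2090 / 2056.1520 * 100
Eff = 89.89 %


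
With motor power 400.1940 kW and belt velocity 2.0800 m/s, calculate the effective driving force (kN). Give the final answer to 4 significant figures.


Te = P / v = 400.1940 / 2.0800
Te = 192.4 kN


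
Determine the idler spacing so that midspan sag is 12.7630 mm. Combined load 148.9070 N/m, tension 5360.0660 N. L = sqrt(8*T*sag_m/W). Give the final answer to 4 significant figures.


sag = 12.7630/1000 = 0.012763 m
L = sqrt(8 * 5360.0660 * 0.012763 / 148.9070)
L = 1.917 m


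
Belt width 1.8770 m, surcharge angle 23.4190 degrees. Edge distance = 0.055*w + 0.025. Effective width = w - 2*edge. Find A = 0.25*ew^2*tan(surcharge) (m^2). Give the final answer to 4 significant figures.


edge = 0.055*1.8770 + 0.025 = 0.128235 m
ew = 1.8770 - 2*0.128235 = 1.62053 m
A = 0.25 * 1.62053^2 * tan(23.4190 deg)
A = 0.2844 m^2


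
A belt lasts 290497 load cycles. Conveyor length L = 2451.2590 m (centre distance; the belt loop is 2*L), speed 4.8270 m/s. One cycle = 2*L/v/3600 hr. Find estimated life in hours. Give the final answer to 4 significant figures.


cycle_time = 2 * 2451.2590 / 4.8270 / 3600 = 0.282124 hr
life = 290497 * 0.282124 = 81960 hours


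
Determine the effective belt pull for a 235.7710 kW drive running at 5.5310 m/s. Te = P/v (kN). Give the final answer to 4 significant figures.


Te = P / v = 235.7710 / 5.5310
Te = 42.63 kN


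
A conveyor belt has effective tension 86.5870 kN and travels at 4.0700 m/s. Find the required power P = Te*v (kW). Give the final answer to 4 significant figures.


P = Te * v = 86.5870 * 4.0700
P = 352.4 kW


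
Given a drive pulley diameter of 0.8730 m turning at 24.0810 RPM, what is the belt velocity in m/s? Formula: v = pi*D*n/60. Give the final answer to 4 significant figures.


v = pi * 0.8730 * 24.0810 / 60
v = 1.101 m/s


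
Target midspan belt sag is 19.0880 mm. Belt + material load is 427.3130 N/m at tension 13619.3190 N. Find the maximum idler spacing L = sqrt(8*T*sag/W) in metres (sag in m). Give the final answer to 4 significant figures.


sag = 19.0880/1000 = 0.019088 m
L = sqrt(8 * 13619.3190 * 0.019088 / 427.3130)
L = 2.206 m


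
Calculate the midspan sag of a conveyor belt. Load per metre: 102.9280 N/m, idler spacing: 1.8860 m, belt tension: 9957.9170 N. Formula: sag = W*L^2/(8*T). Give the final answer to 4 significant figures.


sag = 102.9280 * 1.8860^2 / (8 * 9957.9170)
sag = 0.004596 m


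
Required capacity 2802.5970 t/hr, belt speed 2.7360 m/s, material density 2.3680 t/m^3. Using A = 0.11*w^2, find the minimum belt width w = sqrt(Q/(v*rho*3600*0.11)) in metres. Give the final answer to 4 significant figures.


A_req = 2802.5970 / (2.7360 * 2.3680 * 3600) = 0.12016 m^2
w = sqrt(0.12016 / 0.11)
w = 1.045 m


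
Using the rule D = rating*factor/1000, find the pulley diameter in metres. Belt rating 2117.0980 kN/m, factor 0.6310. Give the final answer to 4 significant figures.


D = 2117.0980 * 0.6310 / 1000
D = 1.336 m


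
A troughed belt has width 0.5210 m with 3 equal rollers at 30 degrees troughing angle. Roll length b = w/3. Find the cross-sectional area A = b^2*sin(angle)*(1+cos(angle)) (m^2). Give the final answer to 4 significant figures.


b = 0.5210/3 = 0.173667 m
A = 0.173667^2 * sin(30 deg) * (1 + cos(30 deg))
A = 0.02814 m^2


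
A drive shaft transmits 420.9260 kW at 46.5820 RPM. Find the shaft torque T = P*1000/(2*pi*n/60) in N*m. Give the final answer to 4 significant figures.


omega = 2*pi*46.5820/60 = 4.87806 rad/s
T = 420.9260*1000 / 4.87806
T = 86290 N*m


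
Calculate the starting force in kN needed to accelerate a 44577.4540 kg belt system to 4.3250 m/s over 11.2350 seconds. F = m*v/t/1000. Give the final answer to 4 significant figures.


F = 44577.4540 * 4.3250 / 11.2350 / 1000
F = 17.16 kN


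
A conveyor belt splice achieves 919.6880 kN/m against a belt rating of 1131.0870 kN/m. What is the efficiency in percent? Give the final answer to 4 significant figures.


Eff = 919.6880 / 1131.0870 * 100
Eff = 81.31 %


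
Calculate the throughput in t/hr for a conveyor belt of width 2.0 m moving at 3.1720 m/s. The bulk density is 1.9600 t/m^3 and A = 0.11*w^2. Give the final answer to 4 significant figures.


A = 0.11 * 2.0^2 = 0.44 m^2
C = 0.44 * 3.1720 * 1.9600 * 3600
C = 9848 t/hr


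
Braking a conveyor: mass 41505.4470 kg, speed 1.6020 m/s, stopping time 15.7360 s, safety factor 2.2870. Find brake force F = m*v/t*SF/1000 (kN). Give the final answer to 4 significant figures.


F = 41505.4470 * 1.6020 / 15.7360 * 2.2870 / 1000
F = 9.664 kN


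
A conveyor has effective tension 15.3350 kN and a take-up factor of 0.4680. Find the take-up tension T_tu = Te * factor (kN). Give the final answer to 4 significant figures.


T_tu = 15.3350 * 0.4680
T_tu = 7.177 kN


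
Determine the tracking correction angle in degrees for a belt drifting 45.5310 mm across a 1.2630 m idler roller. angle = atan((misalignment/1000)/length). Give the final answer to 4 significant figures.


misalign_m = 45.5310 / 1000 = 0.045531 m
angle = atan(0.045531 / 1.2630)
angle = 2.065 deg


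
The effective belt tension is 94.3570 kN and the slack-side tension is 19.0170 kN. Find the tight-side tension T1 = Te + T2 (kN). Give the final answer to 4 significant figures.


T1 = Te + T2 = 94.3570 + 19.0170
T1 = 113.4 kN


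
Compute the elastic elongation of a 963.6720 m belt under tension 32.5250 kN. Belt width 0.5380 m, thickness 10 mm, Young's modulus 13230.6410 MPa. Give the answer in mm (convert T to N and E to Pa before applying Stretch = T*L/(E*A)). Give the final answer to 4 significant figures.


A = 0.5380 * 0.01 = 0.00538 m^2
Stretch = 32.5250*1000 * 963.6720 / (13230.6410e6 * 0.00538) * 1000
Stretch = 440.3 mm


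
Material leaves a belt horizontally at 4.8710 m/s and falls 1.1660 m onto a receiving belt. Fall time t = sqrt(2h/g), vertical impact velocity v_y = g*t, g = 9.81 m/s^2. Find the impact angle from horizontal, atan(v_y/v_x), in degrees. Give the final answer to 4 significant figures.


t = sqrt(2*1.1660/9.81) = 0.487562 s
v_y = 9.81 * 0.487562 = 4.78298 m/s
angle = atan(4.78298 / 4.8710) = 44.48 deg


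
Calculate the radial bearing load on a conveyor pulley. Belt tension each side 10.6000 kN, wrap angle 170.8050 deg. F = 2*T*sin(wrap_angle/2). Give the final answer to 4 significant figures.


F = 2 * 10.6000 * sin(170.8050/2 deg)
F = 21.13 kN


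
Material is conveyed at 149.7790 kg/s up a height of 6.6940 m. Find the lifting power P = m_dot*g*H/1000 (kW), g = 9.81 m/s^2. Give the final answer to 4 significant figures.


P = 149.7790 * 9.81 * 6.6940 / 1000
P = 9.836 kW


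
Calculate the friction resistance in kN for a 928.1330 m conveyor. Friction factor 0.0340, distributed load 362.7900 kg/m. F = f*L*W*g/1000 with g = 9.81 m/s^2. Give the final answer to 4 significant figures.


F = 0.0340 * 928.1330 * 362.7900 * 9.81 / 1000
F = 112.3 kN


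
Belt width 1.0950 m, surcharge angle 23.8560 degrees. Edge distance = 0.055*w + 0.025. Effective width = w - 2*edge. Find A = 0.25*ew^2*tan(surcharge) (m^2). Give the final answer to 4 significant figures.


edge = 0.055*1.0950 + 0.025 = 0.085225 m
ew = 1.0950 - 2*0.085225 = 0.92455 m
A = 0.25 * 0.92455^2 * tan(23.8560 deg)
A = 0.09450 m^2


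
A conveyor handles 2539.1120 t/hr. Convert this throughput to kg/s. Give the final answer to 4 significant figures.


m_dot = 2539.1120 * 1000 / 3600
m_dot = 705.3 kg/s


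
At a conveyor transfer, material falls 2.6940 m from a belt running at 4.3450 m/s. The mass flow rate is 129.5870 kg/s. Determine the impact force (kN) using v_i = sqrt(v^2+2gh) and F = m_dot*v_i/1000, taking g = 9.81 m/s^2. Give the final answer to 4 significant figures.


v_i = sqrt(4.3450^2 + 2*9.81*2.6940) = 8.46967 m/s
F = 129.5870 * 8.46967 / 1000
F = 1.098 kN


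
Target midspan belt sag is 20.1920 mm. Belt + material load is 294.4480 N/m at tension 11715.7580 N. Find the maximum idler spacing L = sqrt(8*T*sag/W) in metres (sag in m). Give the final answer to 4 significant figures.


sag = 20.1920/1000 = 0.020192 m
L = sqrt(8 * 11715.7580 * 0.020192 / 294.4480)
L = 2.535 m


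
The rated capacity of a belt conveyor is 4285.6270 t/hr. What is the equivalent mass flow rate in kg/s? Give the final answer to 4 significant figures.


m_dot = 4285.6270 * 1000 / 3600
m_dot = 1190 kg/s


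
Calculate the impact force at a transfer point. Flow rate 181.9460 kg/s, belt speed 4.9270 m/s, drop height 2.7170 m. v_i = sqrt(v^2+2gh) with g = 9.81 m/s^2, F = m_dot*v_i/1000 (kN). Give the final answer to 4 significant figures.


v_i = sqrt(4.9270^2 + 2*9.81*2.7170) = 8.80811 m/s
F = 181.9460 * 8.80811 / 1000
F = 1.603 kN


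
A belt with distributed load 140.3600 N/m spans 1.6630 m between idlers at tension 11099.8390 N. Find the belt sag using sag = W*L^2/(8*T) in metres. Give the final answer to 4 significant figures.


sag = 140.3600 * 1.6630^2 / (8 * 11099.8390)
sag = 0.004371 m


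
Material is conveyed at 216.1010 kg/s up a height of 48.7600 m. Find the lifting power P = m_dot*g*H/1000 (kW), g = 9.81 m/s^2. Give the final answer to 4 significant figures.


P = 216.1010 * 9.81 * 48.7600 / 1000
P = 103.4 kW


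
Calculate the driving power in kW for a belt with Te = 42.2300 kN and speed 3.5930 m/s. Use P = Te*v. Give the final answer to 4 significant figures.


P = Te * v = 42.2300 * 3.5930
P = 151.7 kW


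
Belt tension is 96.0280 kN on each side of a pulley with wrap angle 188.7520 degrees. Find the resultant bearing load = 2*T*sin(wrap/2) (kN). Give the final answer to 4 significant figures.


F = 2 * 96.0280 * sin(188.7520/2 deg)
F = 191.5 kN


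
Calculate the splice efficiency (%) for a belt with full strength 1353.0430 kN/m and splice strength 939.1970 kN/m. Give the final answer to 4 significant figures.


Eff = 939.1970 / 1353.0430 * 100
Eff = 69.41 %


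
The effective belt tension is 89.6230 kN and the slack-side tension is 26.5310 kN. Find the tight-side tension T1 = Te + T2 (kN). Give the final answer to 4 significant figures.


T1 = Te + T2 = 89.6230 + 26.5310
T1 = 116.2 kN


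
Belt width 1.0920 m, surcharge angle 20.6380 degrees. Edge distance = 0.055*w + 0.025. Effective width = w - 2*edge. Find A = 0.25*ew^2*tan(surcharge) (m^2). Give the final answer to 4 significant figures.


edge = 0.055*1.0920 + 0.025 = 0.08506 m
ew = 1.0920 - 2*0.08506 = 0.92188 m
A = 0.25 * 0.92188^2 * tan(20.6380 deg)
A = 0.08002 m^2


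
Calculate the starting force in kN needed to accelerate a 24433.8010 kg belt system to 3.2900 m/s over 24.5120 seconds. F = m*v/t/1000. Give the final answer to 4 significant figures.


F = 24433.8010 * 3.2900 / 24.5120 / 1000
F = 3.280 kN


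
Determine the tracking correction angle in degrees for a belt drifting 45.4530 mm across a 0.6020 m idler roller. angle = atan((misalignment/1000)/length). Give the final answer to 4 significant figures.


misalign_m = 45.4530 / 1000 = 0.045453 m
angle = atan(0.045453 / 0.6020)
angle = 4.318 deg


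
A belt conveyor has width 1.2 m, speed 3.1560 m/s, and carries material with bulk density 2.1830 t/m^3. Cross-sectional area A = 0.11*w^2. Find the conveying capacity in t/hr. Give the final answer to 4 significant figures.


A = 0.11 * 1.2^2 = 0.1584 m^2
C = 0.1584 * 3.1560 * 2.1830 * 3600
C = 3929 t/hr


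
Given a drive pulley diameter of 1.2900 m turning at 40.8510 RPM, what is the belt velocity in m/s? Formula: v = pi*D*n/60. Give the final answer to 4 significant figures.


v = pi * 1.2900 * 40.8510 / 60
v = 2.759 m/s


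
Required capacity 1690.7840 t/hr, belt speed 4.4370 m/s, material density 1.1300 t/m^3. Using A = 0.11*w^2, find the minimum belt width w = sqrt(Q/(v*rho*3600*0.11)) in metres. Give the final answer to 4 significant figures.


A_req = 1690.7840 / (4.4370 * 1.1300 * 3600) = 0.0936737 m^2
w = sqrt(0.0936737 / 0.11)
w = 0.9228 m


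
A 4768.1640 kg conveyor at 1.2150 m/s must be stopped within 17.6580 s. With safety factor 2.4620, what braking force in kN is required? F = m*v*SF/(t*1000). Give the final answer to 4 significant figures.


F = 4768.1640 * 1.2150 / 17.6580 * 2.4620 / 1000
F = 0.8077 kN


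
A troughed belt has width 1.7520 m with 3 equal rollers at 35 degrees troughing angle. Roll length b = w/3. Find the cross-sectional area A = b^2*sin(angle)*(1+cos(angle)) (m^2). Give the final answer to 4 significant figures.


b = 1.7520/3 = 0.584 m
A = 0.584^2 * sin(35 deg) * (1 + cos(35 deg))
A = 0.3559 m^2


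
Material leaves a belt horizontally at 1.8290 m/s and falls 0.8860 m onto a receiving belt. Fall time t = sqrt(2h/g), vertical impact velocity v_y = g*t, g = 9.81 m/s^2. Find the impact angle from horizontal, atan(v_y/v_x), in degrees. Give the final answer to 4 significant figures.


t = sqrt(2*0.8860/9.81) = 0.425008 s
v_y = 9.81 * 0.425008 = 4.16933 m/s
angle = atan(4.16933 / 1.8290) = 66.31 deg


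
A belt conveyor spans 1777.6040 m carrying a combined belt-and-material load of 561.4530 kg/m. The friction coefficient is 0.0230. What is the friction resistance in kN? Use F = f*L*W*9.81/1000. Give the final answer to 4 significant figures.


F = 0.0230 * 1777.6040 * 561.4530 * 9.81 / 1000
F = 225.2 kN


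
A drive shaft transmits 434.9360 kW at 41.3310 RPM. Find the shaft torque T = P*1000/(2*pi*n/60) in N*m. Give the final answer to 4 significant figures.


omega = 2*pi*41.3310/60 = 4.32817 rad/s
T = 434.9360*1000 / 4.32817
T = 100500 N*m


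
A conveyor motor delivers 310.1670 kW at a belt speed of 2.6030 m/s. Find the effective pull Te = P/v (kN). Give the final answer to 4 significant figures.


Te = P / v = 310.1670 / 2.6030
Te = 119.2 kN


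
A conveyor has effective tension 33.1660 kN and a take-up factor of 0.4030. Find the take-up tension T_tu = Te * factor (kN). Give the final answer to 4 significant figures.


T_tu = 33.1660 * 0.4030
T_tu = 13.37 kN


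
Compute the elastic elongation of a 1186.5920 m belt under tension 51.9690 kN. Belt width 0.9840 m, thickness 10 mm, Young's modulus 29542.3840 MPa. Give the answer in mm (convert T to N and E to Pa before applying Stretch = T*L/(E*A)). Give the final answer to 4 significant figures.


A = 0.9840 * 0.01 = 0.00984 m^2
Stretch = 51.9690*1000 * 1186.5920 / (29542.3840e6 * 0.00984) * 1000
Stretch = 212.1 mm


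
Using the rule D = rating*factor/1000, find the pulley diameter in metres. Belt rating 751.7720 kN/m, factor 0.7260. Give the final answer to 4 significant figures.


D = 751.7720 * 0.7260 / 1000
D = 0.5458 m


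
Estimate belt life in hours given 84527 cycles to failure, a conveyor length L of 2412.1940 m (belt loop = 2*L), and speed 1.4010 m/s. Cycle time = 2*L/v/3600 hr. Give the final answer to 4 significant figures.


cycle_time = 2 * 2412.1940 / 1.4010 / 3600 = 0.956537 hr
life = 84527 * 0.956537 = 80850 hours


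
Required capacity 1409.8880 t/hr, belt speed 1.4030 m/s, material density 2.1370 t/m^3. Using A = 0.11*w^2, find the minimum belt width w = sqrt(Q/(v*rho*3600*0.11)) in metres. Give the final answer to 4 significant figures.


A_req = 1409.8880 / (1.4030 * 2.1370 * 3600) = 0.130623 m^2
w = sqrt(0.130623 / 0.11)
w = 1.090 m


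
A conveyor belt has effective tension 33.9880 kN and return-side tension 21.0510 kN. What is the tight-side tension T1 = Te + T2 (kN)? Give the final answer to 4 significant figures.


T1 = Te + T2 = 33.9880 + 21.0510
T1 = 55.04 kN


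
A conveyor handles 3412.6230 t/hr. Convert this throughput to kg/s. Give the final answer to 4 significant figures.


m_dot = 3412.6230 * 1000 / 3600
m_dot = 948.0 kg/s


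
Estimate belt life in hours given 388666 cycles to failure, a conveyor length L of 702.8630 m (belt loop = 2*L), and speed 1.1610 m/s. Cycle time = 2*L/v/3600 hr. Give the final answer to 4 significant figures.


cycle_time = 2 * 702.8630 / 1.1610 / 3600 = 0.33633 hr
life = 388666 * 0.33633 = 130700 hours


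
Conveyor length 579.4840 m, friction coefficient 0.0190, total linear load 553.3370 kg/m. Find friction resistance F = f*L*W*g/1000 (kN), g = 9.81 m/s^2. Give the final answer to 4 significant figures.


F = 0.0190 * 579.4840 * 553.3370 * 9.81 / 1000
F = 59.77 kN


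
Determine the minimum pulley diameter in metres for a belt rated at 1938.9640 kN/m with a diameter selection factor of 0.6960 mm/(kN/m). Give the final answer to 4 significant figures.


D = 1938.9640 * 0.6960 / 1000
D = 1.350 m


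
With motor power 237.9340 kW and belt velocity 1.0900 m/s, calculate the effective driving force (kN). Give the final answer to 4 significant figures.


Te = P / v = 237.9340 / 1.0900
Te = 218.3 kN


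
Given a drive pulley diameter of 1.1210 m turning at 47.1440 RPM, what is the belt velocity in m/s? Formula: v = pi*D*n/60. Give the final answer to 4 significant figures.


v = pi * 1.1210 * 47.1440 / 60
v = 2.767 m/s


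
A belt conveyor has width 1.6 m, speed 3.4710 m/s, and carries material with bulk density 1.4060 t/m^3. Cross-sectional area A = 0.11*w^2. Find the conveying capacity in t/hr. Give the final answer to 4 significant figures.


A = 0.11 * 1.6^2 = 0.2816 m^2
C = 0.2816 * 3.4710 * 1.4060 * 3600
C = 4947 t/hr


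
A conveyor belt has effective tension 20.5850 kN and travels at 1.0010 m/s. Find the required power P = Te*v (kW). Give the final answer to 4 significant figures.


P = Te * v = 20.5850 * 1.0010
P = 20.61 kW


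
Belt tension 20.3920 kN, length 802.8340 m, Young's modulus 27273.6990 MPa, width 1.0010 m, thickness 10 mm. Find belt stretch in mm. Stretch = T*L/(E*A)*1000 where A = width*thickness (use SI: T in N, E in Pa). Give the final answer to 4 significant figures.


A = 1.0010 * 0.01 = 0.01001 m^2
Stretch = 20.3920*1000 * 802.8340 / (27273.6990e6 * 0.01001) * 1000
Stretch = 59.97 mm


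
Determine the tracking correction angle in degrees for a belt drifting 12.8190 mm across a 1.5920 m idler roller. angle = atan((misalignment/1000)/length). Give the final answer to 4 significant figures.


misalign_m = 12.8190 / 1000 = 0.012819 m
angle = atan(0.012819 / 1.5920)
angle = 0.4613 deg


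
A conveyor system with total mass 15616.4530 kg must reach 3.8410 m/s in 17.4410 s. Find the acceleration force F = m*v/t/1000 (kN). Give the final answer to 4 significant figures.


F = 15616.4530 * 3.8410 / 17.4410 / 1000
F = 3.439 kN


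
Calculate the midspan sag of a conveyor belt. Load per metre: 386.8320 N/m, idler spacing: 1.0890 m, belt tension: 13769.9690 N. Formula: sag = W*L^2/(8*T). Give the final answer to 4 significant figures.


sag = 386.8320 * 1.0890^2 / (8 * 13769.9690)
sag = 0.004164 m


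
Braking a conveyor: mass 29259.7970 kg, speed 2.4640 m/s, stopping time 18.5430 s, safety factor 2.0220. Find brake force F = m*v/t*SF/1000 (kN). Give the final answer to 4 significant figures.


F = 29259.7970 * 2.4640 / 18.5430 * 2.0220 / 1000
F = 7.862 kN


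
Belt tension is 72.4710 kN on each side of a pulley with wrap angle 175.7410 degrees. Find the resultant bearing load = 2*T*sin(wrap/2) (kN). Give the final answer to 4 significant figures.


F = 2 * 72.4710 * sin(175.7410/2 deg)
F = 144.8 kN


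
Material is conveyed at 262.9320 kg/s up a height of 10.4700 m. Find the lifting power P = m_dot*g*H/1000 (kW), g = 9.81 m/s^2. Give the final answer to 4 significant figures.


P = 262.9320 * 9.81 * 10.4700 / 1000
P = 27.01 kW


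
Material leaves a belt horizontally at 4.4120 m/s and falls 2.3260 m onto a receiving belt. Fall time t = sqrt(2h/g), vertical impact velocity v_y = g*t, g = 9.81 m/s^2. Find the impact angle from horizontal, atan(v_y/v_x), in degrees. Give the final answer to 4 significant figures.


t = sqrt(2*2.3260/9.81) = 0.688629 s
v_y = 9.81 * 0.688629 = 6.75545 m/s
angle = atan(6.75545 / 4.4120) = 56.85 deg


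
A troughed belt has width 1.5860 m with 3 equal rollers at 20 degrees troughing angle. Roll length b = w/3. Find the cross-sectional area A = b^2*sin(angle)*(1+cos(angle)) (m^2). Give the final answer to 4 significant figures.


b = 1.5860/3 = 0.528667 m
A = 0.528667^2 * sin(20 deg) * (1 + cos(20 deg))
A = 0.1854 m^2


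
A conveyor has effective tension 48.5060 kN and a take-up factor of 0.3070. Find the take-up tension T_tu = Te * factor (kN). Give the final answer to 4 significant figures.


T_tu = 48.5060 * 0.3070
T_tu = 14.89 kN


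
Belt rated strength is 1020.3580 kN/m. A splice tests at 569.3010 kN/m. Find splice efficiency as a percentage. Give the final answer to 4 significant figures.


Eff = 569.3010 / 1020.3580 * 100
Eff = 55.79 %


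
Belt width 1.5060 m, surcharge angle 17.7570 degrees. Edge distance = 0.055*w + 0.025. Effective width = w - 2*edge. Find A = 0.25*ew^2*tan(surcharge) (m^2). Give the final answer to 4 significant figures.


edge = 0.055*1.5060 + 0.025 = 0.10783 m
ew = 1.5060 - 2*0.10783 = 1.29034 m
A = 0.25 * 1.29034^2 * tan(17.7570 deg)
A = 0.1333 m^2


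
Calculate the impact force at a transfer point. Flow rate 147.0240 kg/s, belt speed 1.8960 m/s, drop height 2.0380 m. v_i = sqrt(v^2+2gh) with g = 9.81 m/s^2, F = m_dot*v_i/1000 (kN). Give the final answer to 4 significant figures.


v_i = sqrt(1.8960^2 + 2*9.81*2.0380) = 6.60154 m/s
F = 147.0240 * 6.60154 / 1000
F = 0.9706 kN


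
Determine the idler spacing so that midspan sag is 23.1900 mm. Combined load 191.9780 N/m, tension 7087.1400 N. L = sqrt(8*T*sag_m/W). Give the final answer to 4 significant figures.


sag = 23.1900/1000 = 0.023190 m
L = sqrt(8 * 7087.1400 * 0.023190 / 191.9780)
L = 2.617 m


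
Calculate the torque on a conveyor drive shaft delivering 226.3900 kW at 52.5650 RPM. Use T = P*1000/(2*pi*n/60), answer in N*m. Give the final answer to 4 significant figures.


omega = 2*pi*52.5650/60 = 5.50459 rad/s
T = 226.3900*1000 / 5.50459
T = 41130 N*m


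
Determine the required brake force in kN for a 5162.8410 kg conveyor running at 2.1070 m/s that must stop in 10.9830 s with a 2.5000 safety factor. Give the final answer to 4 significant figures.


F = 5162.8410 * 2.1070 / 10.9830 * 2.5000 / 1000
F = 2.476 kN


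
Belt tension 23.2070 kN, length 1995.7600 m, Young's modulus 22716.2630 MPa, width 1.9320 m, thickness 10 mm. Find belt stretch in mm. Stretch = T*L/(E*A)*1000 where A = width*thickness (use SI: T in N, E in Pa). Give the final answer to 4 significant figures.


A = 1.9320 * 0.01 = 0.01932 m^2
Stretch = 23.2070*1000 * 1995.7600 / (22716.2630e6 * 0.01932) * 1000
Stretch = 105.5 mm


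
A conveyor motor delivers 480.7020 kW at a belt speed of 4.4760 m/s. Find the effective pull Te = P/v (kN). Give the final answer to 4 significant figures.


Te = P / v = 480.7020 / 4.4760
Te = 107.4 kN


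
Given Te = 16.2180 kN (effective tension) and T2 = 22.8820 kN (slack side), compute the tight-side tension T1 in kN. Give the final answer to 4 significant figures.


T1 = Te + T2 = 16.2180 + 22.8820
T1 = 39.10 kN


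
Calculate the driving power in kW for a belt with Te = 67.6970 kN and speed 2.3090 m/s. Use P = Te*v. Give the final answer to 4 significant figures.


P = Te * v = 67.6970 * 2.3090
P = 156.3 kW


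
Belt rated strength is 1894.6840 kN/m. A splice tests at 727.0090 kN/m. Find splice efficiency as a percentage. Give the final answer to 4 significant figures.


Eff = 727.0090 / 1894.6840 * 100
Eff = 38.37 %


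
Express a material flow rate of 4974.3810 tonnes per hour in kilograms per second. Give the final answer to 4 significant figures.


m_dot = 4974.3810 * 1000 / 3600
m_dot = 1382 kg/s


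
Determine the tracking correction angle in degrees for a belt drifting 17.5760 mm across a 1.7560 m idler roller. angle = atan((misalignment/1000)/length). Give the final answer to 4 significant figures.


misalign_m = 17.5760 / 1000 = 0.017576 m
angle = atan(0.017576 / 1.7560)
angle = 0.5735 deg


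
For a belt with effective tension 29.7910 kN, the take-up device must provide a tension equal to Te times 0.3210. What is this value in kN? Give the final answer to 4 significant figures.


T_tu = 29.7910 * 0.3210
T_tu = 9.563 kN


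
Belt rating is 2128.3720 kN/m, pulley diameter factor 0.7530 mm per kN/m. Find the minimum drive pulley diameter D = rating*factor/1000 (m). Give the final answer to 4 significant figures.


D = 2128.3720 * 0.7530 / 1000
D = 1.603 m


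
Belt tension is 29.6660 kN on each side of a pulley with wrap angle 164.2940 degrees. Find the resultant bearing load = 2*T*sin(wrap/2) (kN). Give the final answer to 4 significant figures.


F = 2 * 29.6660 * sin(164.2940/2 deg)
F = 58.78 kN


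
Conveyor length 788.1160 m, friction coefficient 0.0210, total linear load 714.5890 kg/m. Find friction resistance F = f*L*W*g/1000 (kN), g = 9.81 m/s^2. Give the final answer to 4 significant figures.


F = 0.0210 * 788.1160 * 714.5890 * 9.81 / 1000
F = 116.0 kN


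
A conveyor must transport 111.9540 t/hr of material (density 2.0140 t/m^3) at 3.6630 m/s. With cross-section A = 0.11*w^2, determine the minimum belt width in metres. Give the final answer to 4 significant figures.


A_req = 111.9540 / (3.6630 * 2.0140 * 3600) = 0.00421542 m^2
w = sqrt(0.00421542 / 0.11)
w = 0.1958 m


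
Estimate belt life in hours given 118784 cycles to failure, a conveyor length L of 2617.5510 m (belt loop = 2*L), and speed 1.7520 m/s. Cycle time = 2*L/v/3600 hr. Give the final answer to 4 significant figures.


cycle_time = 2 * 2617.5510 / 1.7520 / 3600 = 0.83002 hr
life = 118784 * 0.83002 = 98590 hours


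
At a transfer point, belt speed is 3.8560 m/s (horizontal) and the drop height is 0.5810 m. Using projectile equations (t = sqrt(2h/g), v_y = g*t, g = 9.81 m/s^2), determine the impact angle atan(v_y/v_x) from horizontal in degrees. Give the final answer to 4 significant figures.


t = sqrt(2*0.5810/9.81) = 0.344166 s
v_y = 9.81 * 0.344166 = 3.37627 m/s
angle = atan(3.37627 / 3.8560) = 41.21 deg


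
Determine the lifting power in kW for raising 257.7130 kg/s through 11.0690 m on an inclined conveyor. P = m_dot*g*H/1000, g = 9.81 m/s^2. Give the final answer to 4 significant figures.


P = 257.7130 * 9.81 * 11.0690 / 1000
P = 27.98 kW


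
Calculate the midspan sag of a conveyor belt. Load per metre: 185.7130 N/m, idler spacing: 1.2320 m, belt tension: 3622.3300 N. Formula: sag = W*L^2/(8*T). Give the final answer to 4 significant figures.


sag = 185.7130 * 1.2320^2 / (8 * 3622.3300)
sag = 0.009727 m


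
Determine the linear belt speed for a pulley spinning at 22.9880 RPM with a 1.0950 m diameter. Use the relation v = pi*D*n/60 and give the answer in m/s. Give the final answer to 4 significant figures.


v = pi * 1.0950 * 22.9880 / 60
v = 1.318 m/s


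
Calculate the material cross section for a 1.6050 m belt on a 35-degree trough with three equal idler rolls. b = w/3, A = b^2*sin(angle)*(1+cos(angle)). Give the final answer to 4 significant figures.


b = 1.6050/3 = 0.535 m
A = 0.535^2 * sin(35 deg) * (1 + cos(35 deg))
A = 0.2987 m^2


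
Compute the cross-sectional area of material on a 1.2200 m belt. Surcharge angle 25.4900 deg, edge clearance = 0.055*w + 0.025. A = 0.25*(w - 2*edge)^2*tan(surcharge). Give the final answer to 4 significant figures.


edge = 0.055*1.2200 + 0.025 = 0.0921 m
ew = 1.2200 - 2*0.0921 = 1.0358 m
A = 0.25 * 1.0358^2 * tan(25.4900 deg)
A = 0.1279 m^2


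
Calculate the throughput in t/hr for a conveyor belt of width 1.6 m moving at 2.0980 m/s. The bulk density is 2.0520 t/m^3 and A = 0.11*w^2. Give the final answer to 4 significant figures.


A = 0.11 * 1.6^2 = 0.2816 m^2
C = 0.2816 * 2.0980 * 2.0520 * 3600
C = 4364 t/hr


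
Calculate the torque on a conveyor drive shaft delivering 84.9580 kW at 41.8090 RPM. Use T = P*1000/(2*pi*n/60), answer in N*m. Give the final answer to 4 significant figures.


omega = 2*pi*41.8090/60 = 4.37823 rad/s
T = 84.9580*1000 / 4.37823
T = 19400 N*m


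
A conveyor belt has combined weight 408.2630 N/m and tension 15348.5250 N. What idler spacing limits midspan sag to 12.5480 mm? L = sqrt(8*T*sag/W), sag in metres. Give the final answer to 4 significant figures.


sag = 12.5480/1000 = 0.012548 m
L = sqrt(8 * 15348.5250 * 0.012548 / 408.2630)
L = 1.943 m


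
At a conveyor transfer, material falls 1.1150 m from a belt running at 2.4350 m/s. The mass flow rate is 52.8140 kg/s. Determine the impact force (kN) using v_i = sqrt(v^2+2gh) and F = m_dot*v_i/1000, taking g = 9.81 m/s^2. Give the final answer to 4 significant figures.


v_i = sqrt(2.4350^2 + 2*9.81*1.1150) = 5.27309 m/s
F = 52.8140 * 5.27309 / 1000
F = 0.2785 kN


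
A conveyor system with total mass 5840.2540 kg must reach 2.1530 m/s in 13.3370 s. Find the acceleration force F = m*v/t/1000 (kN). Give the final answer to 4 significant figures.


F = 5840.2540 * 2.1530 / 13.3370 / 1000
F = 0.9428 kN


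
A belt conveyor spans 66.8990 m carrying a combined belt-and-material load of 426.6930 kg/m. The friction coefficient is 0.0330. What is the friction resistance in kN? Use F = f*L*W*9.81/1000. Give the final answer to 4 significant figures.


F = 0.0330 * 66.8990 * 426.6930 * 9.81 / 1000
F = 9.241 kN


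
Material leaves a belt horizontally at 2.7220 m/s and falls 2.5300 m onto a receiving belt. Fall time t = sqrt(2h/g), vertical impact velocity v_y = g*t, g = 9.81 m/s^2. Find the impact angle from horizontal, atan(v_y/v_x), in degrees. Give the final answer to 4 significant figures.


t = sqrt(2*2.5300/9.81) = 0.718192 s
v_y = 9.81 * 0.718192 = 7.04546 m/s
angle = atan(7.04546 / 2.7220) = 68.88 deg


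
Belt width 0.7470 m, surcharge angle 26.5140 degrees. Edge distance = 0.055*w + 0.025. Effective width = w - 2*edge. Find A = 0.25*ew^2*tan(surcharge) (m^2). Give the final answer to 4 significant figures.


edge = 0.055*0.7470 + 0.025 = 0.066085 m
ew = 0.7470 - 2*0.066085 = 0.61483 m
A = 0.25 * 0.61483^2 * tan(26.5140 deg)
A = 0.04715 m^2


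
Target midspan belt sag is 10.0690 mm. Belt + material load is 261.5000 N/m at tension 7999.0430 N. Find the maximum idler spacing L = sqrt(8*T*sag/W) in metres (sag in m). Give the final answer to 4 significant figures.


sag = 10.0690/1000 = 0.010069 m
L = sqrt(8 * 7999.0430 * 0.010069 / 261.5000)
L = 1.570 m


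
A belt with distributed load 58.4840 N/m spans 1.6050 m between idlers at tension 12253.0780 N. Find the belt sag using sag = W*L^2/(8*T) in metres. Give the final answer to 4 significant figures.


sag = 58.4840 * 1.6050^2 / (8 * 12253.0780)
sag = 0.001537 m


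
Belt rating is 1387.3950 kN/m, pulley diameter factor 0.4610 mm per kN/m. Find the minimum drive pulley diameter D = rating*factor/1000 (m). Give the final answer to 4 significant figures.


D = 1387.3950 * 0.4610 / 1000
D = 0.6396 m


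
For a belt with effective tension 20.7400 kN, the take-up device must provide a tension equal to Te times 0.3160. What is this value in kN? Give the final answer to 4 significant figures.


T_tu = 20.7400 * 0.3160
T_tu = 6.554 kN


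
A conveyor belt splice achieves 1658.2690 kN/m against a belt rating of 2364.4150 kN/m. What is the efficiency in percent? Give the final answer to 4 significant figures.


Eff = 1658.2690 / 2364.4150 * 100
Eff = 70.13 %


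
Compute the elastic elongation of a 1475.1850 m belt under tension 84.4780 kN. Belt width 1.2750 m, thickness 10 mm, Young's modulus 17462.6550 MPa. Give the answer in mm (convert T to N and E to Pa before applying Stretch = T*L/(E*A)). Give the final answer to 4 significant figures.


A = 1.2750 * 0.01 = 0.01275 m^2
Stretch = 84.4780*1000 * 1475.1850 / (17462.6550e6 * 0.01275) * 1000
Stretch = 559.7 mm


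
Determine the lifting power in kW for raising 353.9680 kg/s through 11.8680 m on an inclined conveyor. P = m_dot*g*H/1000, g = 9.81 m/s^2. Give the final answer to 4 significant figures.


P = 353.9680 * 9.81 * 11.8680 / 1000
P = 41.21 kW


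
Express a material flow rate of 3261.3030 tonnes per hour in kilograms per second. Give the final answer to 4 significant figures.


m_dot = 3261.3030 * 1000 / 3600
m_dot = 905.9 kg/s


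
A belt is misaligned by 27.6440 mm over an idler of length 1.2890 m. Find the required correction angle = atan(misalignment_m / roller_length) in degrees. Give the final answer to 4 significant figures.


misalign_m = 27.6440 / 1000 = 0.027644 m
angle = atan(0.027644 / 1.2890)
angle = 1.229 deg


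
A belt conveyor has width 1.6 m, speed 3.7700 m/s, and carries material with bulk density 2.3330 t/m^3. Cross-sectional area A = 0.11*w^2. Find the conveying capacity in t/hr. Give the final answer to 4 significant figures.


A = 0.11 * 1.6^2 = 0.2816 m^2
C = 0.2816 * 3.7700 * 2.3330 * 3600
C = 8916 t/hr


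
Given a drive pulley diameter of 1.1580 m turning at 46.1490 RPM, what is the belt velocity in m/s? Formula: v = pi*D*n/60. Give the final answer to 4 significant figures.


v = pi * 1.1580 * 46.1490 / 60
v = 2.798 m/s


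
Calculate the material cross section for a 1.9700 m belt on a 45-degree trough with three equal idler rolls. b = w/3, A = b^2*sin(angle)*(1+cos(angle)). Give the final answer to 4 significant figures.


b = 1.9700/3 = 0.656667 m
A = 0.656667^2 * sin(45 deg) * (1 + cos(45 deg))
A = 0.5205 m^2


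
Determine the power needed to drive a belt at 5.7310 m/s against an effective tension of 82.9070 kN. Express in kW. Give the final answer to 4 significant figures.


P = Te * v = 82.9070 * 5.7310
P = 475.1 kW


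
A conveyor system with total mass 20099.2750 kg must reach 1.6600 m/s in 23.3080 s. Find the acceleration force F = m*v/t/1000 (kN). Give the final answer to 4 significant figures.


F = 20099.2750 * 1.6600 / 23.3080 / 1000
F = 1.431 kN


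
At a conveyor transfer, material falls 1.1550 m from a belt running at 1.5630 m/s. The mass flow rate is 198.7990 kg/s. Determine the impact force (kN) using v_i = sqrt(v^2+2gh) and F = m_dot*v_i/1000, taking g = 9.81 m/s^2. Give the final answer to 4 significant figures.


v_i = sqrt(1.5630^2 + 2*9.81*1.1550) = 5.0104 m/s
F = 198.7990 * 5.0104 / 1000
F = 0.9961 kN


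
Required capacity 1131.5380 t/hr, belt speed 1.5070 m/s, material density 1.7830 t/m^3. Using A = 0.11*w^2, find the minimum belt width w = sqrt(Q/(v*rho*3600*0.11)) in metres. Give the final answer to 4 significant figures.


A_req = 1131.5380 / (1.5070 * 1.7830 * 3600) = 0.116977 m^2
w = sqrt(0.116977 / 0.11)
w = 1.031 m


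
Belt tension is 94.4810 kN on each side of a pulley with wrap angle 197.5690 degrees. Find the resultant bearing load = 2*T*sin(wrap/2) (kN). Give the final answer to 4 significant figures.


F = 2 * 94.4810 * sin(197.5690/2 deg)
F = 186.7 kN


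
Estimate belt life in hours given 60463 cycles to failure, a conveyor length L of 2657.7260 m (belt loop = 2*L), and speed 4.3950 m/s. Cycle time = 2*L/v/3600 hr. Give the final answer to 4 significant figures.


cycle_time = 2 * 2657.7260 / 4.3950 / 3600 = 0.335953 hr
life = 60463 * 0.335953 = 20310 hours


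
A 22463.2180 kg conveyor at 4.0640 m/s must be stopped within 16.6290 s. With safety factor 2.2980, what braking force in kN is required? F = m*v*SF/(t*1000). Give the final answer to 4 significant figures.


F = 22463.2180 * 4.0640 / 16.6290 * 2.2980 / 1000
F = 12.62 kN


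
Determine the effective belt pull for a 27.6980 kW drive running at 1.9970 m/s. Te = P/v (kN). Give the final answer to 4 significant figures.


Te = P / v = 27.6980 / 1.9970
Te = 13.87 kN


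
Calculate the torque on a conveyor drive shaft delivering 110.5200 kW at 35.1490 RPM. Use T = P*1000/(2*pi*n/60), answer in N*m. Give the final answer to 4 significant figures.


omega = 2*pi*35.1490/60 = 3.68079 rad/s
T = 110.5200*1000 / 3.68079
T = 30030 N*m


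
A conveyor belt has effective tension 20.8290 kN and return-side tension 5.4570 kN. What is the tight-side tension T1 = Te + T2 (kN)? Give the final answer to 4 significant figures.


T1 = Te + T2 = 20.8290 + 5.4570
T1 = 26.29 kN


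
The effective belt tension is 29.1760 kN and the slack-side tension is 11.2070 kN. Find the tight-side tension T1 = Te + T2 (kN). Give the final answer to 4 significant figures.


T1 = Te + T2 = 29.1760 + 11.2070
T1 = 40.38 kN


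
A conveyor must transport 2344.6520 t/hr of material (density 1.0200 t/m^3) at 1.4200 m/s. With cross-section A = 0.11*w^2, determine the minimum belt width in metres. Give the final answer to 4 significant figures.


A_req = 2344.6520 / (1.4200 * 1.0200 * 3600) = 0.449663 m^2
w = sqrt(0.449663 / 0.11)
w = 2.022 m


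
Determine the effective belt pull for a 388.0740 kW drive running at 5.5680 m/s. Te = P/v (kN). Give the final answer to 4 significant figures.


Te = P / v = 388.0740 / 5.5680
Te = 69.70 kN


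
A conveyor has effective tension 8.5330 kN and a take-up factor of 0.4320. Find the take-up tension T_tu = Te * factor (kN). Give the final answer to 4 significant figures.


T_tu = 8.5330 * 0.4320
T_tu = 3.686 kN


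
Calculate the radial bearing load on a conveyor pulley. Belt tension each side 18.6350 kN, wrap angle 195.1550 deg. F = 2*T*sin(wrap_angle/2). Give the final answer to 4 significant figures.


F = 2 * 18.6350 * sin(195.1550/2 deg)
F = 36.94 kN
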